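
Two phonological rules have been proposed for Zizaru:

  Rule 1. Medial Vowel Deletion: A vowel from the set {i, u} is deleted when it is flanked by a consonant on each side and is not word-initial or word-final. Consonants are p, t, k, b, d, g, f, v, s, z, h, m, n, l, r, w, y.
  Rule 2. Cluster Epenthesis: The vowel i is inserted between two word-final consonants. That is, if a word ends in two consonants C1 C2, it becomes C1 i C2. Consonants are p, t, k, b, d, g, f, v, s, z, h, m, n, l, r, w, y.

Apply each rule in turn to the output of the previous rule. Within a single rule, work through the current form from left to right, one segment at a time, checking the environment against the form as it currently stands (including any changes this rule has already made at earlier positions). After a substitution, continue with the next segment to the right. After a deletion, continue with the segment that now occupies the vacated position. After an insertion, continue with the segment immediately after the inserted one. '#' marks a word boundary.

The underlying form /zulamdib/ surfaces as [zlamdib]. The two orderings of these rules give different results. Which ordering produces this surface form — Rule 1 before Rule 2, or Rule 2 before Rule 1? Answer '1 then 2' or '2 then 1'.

Order 1 then 2:
  1 Medial Vowel Deletion: [zulamdib] → [zlamdb]
  2 Cluster Epenthesis: [zlamdb] → [zlamdib]
  result: [zlamdib]
Order 2 then 1:
  2 Cluster Epenthesis: no change — [zulamdib]
  1 Medial Vowel Deletion: [zulamdib] → [zlamdb]
  result: [zlamdb]

1 then 2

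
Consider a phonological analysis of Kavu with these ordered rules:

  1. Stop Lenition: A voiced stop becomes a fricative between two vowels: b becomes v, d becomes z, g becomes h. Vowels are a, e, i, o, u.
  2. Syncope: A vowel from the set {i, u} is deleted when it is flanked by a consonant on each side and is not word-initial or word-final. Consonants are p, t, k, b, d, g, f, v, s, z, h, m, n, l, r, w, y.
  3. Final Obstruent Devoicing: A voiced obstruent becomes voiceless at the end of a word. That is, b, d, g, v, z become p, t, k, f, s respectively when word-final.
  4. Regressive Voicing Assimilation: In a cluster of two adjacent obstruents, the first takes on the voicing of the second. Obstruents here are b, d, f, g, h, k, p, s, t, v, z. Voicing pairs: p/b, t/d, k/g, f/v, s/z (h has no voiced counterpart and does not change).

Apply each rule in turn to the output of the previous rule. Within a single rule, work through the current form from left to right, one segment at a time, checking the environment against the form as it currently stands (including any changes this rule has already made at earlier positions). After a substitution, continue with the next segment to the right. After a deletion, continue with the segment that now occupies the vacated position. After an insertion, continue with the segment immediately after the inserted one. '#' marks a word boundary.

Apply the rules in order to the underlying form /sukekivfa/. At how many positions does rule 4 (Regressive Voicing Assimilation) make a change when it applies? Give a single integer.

1 Stop Lenition: no change — [sukekivfa]
2 Syncope: [sukekivfa] → [skekvfa]
3 Final Obstruent Devoicing: no change — [skekvfa]
4 Regressive Voicing Assimilation: [skekvfa] → [skegffa]
Rule 4 changed 2 position(s).

2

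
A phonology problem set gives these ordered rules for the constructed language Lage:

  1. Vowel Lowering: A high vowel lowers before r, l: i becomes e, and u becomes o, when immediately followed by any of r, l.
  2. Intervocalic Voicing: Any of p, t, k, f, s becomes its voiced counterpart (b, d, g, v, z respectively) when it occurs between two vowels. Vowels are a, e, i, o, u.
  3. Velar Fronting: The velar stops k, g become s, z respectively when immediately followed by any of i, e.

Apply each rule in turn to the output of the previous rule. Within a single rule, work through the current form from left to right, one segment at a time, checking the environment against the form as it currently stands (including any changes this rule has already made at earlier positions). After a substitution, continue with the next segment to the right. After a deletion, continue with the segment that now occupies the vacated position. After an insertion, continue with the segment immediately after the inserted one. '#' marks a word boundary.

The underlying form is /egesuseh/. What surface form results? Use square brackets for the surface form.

1 Vowel Lowering: no change — [egesuseh]
2 Intervocalic Voicing: [egesuseh] → [egezuzeh]
3 Velar Fronting: [egezuzeh] → [ezezuzeh]

[ezezuzeh]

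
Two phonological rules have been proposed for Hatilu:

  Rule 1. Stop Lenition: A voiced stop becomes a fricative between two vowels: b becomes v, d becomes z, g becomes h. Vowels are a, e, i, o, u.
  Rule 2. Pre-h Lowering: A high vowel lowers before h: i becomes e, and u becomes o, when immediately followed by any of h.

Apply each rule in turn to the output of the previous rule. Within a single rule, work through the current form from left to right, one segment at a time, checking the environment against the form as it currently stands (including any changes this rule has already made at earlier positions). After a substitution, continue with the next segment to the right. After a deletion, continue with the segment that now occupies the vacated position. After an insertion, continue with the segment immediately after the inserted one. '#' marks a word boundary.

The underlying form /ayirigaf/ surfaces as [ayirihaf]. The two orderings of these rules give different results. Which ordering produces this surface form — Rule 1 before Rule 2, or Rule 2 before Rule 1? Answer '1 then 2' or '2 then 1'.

2 then 1

Order 1 then 2:
  1 Stop Lenition: [ayirigaf] → [ayirihaf]
  2 Pre-h Lowering: [ayirihaf] → [ayirehaf]
  result: [ayirehaf]
Order 2 then 1:
  2 Pre-h Lowering: no change — [ayirigaf]
  1 Stop Lenition: [ayirigaf] → [ayirihaf]
  result: [ayirihaf]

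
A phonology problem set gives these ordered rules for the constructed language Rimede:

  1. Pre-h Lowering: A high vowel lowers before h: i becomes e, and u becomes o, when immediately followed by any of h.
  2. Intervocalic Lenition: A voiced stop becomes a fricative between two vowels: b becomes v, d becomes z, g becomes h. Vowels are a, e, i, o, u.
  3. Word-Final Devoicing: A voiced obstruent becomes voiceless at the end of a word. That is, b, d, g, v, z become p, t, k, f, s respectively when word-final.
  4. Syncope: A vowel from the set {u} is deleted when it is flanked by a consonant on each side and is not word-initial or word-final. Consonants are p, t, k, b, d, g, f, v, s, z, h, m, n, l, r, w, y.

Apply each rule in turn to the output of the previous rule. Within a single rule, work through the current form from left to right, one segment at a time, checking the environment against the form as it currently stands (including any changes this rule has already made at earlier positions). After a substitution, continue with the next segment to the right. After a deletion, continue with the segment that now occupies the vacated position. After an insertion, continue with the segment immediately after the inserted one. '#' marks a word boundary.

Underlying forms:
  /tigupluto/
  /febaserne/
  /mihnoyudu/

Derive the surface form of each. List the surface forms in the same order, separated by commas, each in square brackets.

[tihplto], [fevaserne], [mehnoyzu]

/tigupluto/:
  1 Pre-h Lowering: no change — [tigupluto]
  2 Intervocalic Lenition: [tigupluto] → [tihupluto]
  3 Word-Final Devoicing: no change — [tihupluto]
  4 Syncope: [tihupluto] → [tihplto]
/febaserne/:
  1 Pre-h Lowering: no change — [febaserne]
  2 Intervocalic Lenition: [febaserne] → [fevaserne]
  3 Word-Final Devoicing: no change — [fevaserne]
  4 Syncope: no change — [fevaserne]
/mihnoyudu/:
  1 Pre-h Lowering: [mihnoyudu] → [mehnoyudu]
  2 Intervocalic Lenition: [mehnoyudu] → [mehnoyuzu]
  3 Word-Final Devoicing: no change — [mehnoyuzu]
  4 Syncope: [mehnoyuzu] → [mehnoyzu]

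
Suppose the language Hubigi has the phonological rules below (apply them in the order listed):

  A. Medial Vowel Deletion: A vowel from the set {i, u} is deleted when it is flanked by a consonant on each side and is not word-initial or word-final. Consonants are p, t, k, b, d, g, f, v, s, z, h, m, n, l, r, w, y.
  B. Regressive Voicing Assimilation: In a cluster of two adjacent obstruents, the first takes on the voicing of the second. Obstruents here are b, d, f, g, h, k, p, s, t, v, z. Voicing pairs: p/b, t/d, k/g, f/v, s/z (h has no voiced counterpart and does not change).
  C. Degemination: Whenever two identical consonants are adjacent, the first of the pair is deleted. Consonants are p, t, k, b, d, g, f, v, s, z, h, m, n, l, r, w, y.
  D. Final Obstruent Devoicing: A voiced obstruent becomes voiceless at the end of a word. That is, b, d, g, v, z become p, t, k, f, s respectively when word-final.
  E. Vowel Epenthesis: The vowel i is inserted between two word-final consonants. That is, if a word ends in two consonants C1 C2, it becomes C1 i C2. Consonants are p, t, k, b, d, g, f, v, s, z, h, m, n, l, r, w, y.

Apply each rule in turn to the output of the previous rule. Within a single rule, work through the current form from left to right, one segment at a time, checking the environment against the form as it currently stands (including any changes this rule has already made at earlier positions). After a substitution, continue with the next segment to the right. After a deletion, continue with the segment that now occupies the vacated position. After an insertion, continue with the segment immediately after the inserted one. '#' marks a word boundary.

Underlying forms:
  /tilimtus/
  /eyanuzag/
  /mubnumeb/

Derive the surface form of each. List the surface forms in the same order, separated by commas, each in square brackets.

/tilimtus/:
  A Medial Vowel Deletion: [tilimtus] → [tlmts]
  B Regressive Voicing Assimilation: no change — [tlmts]
  C Degemination: no change — [tlmts]
  D Final Obstruent Devoicing: no change — [tlmts]
  E Vowel Epenthesis: [tlmts] → [tlmtis]
/eyanuzag/:
  A Medial Vowel Deletion: [eyanuzag] → [eyanzag]
  B Regressive Voicing Assimilation: no change — [eyanzag]
  C Degemination: no change — [eyanzag]
  D Final Obstruent Devoicing: [eyanzag] → [eyanzak]
  E Vowel Epenthesis: no change — [eyanzak]
/mubnumeb/:
  A Medial Vowel Deletion: [mubnumeb] → [mbnmeb]
  B Regressive Voicing Assimilation: no change — [mbnmeb]
  C Degemination: no change — [mbnmeb]
  D Final Obstruent Devoicing: [mbnmeb] → [mbnmep]
  E Vowel Epenthesis: no change — [mbnmep]

[tlmtis], [eyanzak], [mbnmep]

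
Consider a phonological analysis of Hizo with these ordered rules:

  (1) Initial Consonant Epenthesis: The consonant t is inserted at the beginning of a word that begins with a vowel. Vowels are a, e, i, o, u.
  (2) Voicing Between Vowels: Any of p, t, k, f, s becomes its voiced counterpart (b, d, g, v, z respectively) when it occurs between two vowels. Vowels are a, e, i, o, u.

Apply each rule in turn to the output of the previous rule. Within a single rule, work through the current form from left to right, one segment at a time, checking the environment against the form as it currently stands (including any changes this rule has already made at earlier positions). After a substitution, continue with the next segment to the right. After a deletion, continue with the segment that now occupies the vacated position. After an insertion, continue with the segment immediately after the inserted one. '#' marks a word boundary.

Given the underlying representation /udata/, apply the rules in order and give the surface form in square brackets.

[tudada]

(1) Initial Consonant Epenthesis: [udata] → [tudata]
(2) Voicing Between Vowels: [tudata] → [tudada]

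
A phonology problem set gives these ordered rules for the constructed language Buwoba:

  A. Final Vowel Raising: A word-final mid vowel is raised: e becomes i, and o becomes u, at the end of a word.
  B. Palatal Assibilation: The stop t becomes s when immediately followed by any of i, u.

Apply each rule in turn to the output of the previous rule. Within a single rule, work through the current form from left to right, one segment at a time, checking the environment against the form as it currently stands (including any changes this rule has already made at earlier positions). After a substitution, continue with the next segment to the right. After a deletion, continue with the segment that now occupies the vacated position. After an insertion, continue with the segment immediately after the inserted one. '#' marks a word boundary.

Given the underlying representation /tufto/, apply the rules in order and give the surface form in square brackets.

[sufsu]

A Final Vowel Raising: [tufto] → [tuftu]
B Palatal Assibilation: [tuftu] → [sufsu]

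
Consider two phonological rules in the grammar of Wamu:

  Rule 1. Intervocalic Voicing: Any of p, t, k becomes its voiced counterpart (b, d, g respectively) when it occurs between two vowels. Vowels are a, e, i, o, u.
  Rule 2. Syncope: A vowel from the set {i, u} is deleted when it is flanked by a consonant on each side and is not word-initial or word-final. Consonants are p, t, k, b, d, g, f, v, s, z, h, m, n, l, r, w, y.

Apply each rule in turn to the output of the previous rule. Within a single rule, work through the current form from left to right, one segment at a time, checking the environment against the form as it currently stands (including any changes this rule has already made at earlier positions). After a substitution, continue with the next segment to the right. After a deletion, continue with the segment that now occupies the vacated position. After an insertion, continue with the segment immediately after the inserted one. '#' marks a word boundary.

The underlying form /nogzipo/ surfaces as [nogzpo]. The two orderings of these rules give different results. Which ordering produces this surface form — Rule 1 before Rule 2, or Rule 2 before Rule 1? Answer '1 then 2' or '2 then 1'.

Order 1 then 2:
  1 Intervocalic Voicing: [nogzipo] → [nogzibo]
  2 Syncope: [nogzibo] → [nogzbo]
  result: [nogzbo]
Order 2 then 1:
  2 Syncope: [nogzipo] → [nogzpo]
  1 Intervocalic Voicing: no change — [nogzpo]
  result: [nogzpo]

2 then 1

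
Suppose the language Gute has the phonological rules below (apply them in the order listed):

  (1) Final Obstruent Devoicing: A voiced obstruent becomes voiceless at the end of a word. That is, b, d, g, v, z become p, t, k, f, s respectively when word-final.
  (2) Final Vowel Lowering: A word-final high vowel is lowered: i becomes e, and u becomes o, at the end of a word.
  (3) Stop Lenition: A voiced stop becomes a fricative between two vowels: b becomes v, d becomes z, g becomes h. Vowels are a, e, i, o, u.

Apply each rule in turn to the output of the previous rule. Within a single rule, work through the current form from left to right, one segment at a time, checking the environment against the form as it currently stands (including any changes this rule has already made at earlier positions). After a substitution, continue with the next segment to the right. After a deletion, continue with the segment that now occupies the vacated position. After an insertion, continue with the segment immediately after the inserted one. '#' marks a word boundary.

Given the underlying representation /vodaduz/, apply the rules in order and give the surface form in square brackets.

(1) Final Obstruent Devoicing: [vodaduz] → [vodadus]
(2) Final Vowel Lowering: no change — [vodadus]
(3) Stop Lenition: [vodadus] → [vozazus]

[vozazus]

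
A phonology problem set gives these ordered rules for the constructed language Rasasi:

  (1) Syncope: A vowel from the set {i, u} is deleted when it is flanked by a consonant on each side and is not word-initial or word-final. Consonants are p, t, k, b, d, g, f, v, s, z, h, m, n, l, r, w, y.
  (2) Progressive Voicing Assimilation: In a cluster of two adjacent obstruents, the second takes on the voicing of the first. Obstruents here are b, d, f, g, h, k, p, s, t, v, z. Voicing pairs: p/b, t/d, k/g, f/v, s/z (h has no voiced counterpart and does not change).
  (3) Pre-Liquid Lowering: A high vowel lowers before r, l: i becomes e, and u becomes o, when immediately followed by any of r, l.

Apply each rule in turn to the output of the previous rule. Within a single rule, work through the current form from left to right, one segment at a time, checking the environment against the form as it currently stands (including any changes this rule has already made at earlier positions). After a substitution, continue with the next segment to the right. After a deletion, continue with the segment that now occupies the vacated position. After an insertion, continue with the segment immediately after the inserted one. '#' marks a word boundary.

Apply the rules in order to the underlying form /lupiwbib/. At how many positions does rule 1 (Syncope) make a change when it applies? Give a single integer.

(1) Syncope: [lupiwbib] → [lpwbb]
(2) Progressive Voicing Assimilation: no change — [lpwbb]
(3) Pre-Liquid Lowering: no change — [lpwbb]
Rule 1 changed 3 position(s).

3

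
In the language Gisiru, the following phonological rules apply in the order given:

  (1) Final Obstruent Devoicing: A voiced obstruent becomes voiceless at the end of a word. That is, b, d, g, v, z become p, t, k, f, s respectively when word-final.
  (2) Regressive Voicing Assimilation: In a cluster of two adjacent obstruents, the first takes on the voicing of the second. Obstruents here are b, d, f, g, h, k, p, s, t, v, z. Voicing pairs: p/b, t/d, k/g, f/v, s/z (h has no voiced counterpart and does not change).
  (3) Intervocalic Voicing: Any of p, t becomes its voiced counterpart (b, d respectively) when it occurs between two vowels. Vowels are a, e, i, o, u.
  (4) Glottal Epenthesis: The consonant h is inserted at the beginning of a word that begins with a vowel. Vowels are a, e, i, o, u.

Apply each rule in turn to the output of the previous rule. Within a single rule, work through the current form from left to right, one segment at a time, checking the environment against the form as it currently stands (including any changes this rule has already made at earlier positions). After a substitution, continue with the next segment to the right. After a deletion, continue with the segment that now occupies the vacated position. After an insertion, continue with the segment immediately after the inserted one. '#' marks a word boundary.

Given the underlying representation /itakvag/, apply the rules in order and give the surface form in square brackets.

(1) Final Obstruent Devoicing: [itakvag] → [itakvak]
(2) Regressive Voicing Assimilation: [itakvak] → [itagvak]
(3) Intervocalic Voicing: [itagvak] → [idagvak]
(4) Glottal Epenthesis: [idagvak] → [hidagvak]

[hidagvak]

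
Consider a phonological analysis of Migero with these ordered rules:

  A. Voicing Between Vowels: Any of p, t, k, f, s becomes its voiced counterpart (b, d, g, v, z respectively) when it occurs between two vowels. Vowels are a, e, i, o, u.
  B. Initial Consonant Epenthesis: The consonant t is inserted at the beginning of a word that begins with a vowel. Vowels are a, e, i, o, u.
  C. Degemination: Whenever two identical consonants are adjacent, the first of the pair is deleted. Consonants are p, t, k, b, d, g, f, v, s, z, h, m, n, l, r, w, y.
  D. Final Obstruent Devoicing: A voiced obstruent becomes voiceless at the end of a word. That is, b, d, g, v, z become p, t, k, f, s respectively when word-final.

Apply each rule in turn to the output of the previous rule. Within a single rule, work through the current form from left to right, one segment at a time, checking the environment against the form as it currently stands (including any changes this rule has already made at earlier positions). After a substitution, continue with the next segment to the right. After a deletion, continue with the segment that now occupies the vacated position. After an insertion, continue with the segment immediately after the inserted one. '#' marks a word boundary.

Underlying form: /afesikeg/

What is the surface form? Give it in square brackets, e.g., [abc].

[tavezigek]

A Voicing Between Vowels: [afesikeg] → [avezigeg]
B Initial Consonant Epenthesis: [avezigeg] → [tavezigeg]
C Degemination: no change — [tavezigeg]
D Final Obstruent Devoicing: [tavezigeg] → [tavezigek]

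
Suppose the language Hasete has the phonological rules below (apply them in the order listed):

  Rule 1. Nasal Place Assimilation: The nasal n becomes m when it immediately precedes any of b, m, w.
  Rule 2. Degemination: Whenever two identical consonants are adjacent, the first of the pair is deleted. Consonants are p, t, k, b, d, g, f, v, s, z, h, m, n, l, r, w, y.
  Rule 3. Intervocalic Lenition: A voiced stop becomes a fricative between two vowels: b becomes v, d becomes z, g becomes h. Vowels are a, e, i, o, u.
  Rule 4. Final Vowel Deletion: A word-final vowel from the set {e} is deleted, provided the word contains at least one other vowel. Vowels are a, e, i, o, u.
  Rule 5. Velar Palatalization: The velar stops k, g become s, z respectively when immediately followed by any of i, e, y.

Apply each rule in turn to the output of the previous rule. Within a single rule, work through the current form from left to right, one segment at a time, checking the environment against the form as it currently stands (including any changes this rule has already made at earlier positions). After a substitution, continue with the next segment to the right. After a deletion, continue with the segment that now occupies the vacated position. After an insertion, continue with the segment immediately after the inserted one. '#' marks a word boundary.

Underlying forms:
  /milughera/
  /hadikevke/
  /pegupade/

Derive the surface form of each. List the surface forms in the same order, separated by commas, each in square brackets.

/milughera/:
  Rule 1 Nasal Place Assimilation: no change — [milughera]
  Rule 2 Degemination: no change — [milughera]
  Rule 3 Intervocalic Lenition: no change — [milughera]
  Rule 4 Final Vowel Deletion: no change — [milughera]
  Rule 5 Velar Palatalization: no change — [milughera]
/hadikevke/:
  Rule 1 Nasal Place Assimilation: no change — [hadikevke]
  Rule 2 Degemination: no change — [hadikevke]
  Rule 3 Intervocalic Lenition: [hadikevke] → [hazikevke]
  Rule 4 Final Vowel Deletion: [hazikevke] → [hazikevk]
  Rule 5 Velar Palatalization: [hazikevk] → [hazisevk]
/pegupade/:
  Rule 1 Nasal Place Assimilation: no change — [pegupade]
  Rule 2 Degemination: no change — [pegupade]
  Rule 3 Intervocalic Lenition: [pegupade] → [pehupaze]
  Rule 4 Final Vowel Deletion: [pehupaze] → [pehupaz]
  Rule 5 Velar Palatalization: no change — [pehupaz]

[milughera], [hazisevk], [pehupaz]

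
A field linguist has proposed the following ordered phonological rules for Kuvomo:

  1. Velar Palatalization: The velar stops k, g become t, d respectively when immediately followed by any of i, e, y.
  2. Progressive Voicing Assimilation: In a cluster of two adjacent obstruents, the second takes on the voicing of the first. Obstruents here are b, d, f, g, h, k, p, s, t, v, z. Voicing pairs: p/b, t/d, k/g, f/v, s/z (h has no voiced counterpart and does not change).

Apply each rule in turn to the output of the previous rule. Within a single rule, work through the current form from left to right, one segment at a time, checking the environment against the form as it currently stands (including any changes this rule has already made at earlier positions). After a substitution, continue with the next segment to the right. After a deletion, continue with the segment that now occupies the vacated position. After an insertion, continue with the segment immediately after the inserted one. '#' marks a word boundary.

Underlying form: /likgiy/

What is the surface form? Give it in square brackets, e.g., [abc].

[liktiy]

1 Velar Palatalization: [likgiy] → [likdiy]
2 Progressive Voicing Assimilation: [likdiy] → [liktiy]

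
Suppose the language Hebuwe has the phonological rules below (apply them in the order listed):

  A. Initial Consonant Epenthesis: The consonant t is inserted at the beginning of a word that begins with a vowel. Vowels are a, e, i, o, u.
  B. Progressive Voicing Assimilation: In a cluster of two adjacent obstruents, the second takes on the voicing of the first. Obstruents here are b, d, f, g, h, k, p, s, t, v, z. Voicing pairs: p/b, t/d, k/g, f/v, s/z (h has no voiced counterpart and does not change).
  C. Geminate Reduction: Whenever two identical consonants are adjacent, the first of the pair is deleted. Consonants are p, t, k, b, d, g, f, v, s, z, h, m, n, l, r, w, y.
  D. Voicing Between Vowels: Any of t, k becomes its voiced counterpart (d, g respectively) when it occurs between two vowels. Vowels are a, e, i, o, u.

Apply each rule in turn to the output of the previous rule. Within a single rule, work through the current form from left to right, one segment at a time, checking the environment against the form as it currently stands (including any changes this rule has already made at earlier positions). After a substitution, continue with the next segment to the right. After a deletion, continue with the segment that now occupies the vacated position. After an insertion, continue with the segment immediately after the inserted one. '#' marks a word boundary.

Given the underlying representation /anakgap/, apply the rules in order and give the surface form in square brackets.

A Initial Consonant Epenthesis: [anakgap] → [tanakgap]
B Progressive Voicing Assimilation: [tanakgap] → [tanakkap]
C Geminate Reduction: [tanakkap] → [tanakap]
D Voicing Between Vowels: [tanakap] → [tanagap]

[tanagap]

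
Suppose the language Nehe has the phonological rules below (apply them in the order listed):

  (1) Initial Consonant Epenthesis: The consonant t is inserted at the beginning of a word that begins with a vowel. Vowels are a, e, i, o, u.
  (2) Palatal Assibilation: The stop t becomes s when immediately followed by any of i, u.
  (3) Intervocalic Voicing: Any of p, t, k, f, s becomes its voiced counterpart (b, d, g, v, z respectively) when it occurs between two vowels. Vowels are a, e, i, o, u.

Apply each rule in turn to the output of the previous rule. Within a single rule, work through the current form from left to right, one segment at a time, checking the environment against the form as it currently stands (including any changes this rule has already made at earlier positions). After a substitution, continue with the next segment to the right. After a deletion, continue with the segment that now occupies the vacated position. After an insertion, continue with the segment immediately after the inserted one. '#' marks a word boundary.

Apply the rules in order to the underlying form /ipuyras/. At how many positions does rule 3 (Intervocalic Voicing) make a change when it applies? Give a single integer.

(1) Initial Consonant Epenthesis: [ipuyras] → [tipuyras]
(2) Palatal Assibilation: [tipuyras] → [sipuyras]
(3) Intervocalic Voicing: [sipuyras] → [sibuyras]
Rule 3 changed 1 position(s).

1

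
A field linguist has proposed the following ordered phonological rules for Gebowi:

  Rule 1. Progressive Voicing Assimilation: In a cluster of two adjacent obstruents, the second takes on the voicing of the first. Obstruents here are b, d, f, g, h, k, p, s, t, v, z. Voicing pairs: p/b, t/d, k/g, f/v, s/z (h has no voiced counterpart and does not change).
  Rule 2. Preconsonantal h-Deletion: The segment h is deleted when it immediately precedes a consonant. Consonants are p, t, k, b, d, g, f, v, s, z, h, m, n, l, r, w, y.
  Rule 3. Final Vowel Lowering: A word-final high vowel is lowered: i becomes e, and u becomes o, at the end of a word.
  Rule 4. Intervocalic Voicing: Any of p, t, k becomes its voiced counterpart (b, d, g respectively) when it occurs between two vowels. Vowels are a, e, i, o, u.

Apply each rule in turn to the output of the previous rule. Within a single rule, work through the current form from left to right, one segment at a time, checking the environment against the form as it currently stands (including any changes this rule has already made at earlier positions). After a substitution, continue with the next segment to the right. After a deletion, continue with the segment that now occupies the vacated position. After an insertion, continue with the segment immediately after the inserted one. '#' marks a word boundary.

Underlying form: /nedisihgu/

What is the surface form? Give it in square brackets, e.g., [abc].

Rule 1 Progressive Voicing Assimilation: [nedisihgu] → [nedisihku]
Rule 2 Preconsonantal h-Deletion: [nedisihku] → [nedisiku]
Rule 3 Final Vowel Lowering: [nedisiku] → [nedisiko]
Rule 4 Intervocalic Voicing: [nedisiko] → [nedisigo]

[nedisigo]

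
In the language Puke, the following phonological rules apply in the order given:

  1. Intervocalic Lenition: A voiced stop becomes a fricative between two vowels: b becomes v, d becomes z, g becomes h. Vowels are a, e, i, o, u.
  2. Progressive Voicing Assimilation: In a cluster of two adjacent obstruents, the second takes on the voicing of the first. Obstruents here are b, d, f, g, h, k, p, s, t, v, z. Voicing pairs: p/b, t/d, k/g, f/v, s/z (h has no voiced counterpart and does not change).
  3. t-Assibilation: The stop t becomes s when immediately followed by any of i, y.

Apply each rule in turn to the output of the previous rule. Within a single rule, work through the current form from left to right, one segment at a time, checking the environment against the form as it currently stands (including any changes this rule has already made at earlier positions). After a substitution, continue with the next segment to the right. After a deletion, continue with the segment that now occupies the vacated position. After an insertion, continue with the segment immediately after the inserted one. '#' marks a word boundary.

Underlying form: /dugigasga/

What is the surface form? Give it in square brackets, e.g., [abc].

[duhihaska]

1 Intervocalic Lenition: [dugigasga] → [duhihasga]
2 Progressive Voicing Assimilation: [duhihasga] → [duhihaska]
3 t-Assibilation: no change — [duhihaska]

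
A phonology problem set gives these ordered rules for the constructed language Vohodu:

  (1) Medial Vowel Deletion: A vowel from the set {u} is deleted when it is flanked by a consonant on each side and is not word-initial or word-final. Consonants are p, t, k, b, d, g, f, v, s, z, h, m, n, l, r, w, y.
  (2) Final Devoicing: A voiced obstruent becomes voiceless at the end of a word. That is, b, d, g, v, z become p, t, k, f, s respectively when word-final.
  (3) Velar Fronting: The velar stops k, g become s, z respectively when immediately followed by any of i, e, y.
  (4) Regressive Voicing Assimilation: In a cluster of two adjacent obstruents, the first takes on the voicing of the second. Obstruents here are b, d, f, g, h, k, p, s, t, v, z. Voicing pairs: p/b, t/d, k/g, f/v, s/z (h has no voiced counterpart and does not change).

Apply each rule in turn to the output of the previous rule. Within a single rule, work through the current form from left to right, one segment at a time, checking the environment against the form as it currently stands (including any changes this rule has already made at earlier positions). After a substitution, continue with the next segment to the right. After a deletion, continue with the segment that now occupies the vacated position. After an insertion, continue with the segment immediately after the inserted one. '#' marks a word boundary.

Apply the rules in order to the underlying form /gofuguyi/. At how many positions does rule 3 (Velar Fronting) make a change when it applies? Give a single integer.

1

(1) Medial Vowel Deletion: [gofuguyi] → [gofgyi]
(2) Final Devoicing: no change — [gofgyi]
(3) Velar Fronting: [gofgyi] → [gofzyi]
(4) Regressive Voicing Assimilation: [gofzyi] → [govzyi]
Rule 3 changed 1 position(s).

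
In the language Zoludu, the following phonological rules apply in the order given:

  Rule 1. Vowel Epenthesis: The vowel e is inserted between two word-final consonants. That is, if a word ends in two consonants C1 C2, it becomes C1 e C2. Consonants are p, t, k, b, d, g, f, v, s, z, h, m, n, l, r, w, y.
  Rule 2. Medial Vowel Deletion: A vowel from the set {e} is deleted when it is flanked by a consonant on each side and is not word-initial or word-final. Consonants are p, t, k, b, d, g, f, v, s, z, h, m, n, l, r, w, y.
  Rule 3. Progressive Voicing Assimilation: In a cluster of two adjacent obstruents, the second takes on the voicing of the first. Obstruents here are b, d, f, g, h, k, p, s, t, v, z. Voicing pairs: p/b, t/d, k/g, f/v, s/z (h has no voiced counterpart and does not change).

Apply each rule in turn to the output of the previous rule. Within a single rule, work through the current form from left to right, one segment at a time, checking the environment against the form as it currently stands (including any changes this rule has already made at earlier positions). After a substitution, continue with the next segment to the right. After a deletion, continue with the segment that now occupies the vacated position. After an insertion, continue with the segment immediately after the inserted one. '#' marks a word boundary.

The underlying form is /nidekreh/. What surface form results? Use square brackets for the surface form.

Rule 1 Vowel Epenthesis: no change — [nidekreh]
Rule 2 Medial Vowel Deletion: [nidekreh] → [nidkrh]
Rule 3 Progressive Voicing Assimilation: [nidkrh] → [nidgrh]

[nidgrh]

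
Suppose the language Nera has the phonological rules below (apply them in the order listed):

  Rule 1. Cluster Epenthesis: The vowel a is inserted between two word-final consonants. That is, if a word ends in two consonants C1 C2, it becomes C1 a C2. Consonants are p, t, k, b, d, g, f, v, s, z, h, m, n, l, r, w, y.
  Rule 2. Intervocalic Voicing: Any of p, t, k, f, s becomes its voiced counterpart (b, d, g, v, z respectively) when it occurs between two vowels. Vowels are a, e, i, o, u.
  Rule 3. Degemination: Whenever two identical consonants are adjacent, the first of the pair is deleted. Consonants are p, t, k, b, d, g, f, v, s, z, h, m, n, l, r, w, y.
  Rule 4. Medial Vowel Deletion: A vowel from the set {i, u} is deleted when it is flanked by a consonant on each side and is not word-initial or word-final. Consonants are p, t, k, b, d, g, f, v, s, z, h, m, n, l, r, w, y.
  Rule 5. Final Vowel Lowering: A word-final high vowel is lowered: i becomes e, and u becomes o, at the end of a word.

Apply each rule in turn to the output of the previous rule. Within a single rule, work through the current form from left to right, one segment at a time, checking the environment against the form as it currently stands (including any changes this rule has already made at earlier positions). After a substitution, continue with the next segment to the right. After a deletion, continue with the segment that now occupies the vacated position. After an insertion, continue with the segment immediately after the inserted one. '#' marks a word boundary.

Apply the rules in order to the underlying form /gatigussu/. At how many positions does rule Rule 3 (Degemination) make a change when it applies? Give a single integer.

1

Rule 1 Cluster Epenthesis: no change — [gatigussu]
Rule 2 Intervocalic Voicing: [gatigussu] → [gadigussu]
Rule 3 Degemination: [gadigussu] → [gadigusu]
Rule 4 Medial Vowel Deletion: [gadigusu] → [gadgsu]
Rule 5 Final Vowel Lowering: [gadgsu] → [gadgso]
Rule Rule 3 changed 1 position(s).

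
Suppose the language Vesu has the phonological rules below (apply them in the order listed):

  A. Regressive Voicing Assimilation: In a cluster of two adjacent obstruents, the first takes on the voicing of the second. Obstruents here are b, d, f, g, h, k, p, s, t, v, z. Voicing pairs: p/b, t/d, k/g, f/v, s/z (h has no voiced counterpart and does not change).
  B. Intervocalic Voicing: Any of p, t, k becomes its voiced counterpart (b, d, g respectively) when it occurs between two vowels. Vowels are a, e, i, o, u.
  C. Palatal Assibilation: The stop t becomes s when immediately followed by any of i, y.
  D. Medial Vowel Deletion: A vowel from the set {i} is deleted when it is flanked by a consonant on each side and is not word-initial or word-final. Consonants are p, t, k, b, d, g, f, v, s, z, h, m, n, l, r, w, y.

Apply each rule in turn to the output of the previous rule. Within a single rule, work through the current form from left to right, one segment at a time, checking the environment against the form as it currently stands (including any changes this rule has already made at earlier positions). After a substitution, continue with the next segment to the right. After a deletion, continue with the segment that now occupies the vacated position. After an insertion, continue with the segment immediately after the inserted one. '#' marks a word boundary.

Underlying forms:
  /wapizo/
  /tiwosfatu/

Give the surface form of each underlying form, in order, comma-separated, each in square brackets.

/wapizo/:
  A Regressive Voicing Assimilation: no change — [wapizo]
  B Intervocalic Voicing: [wapizo] → [wabizo]
  C Palatal Assibilation: no change — [wabizo]
  D Medial Vowel Deletion: [wabizo] → [wabzo]
/tiwosfatu/:
  A Regressive Voicing Assimilation: no change — [tiwosfatu]
  B Intervocalic Voicing: [tiwosfatu] → [tiwosfadu]
  C Palatal Assibilation: [tiwosfadu] → [siwosfadu]
  D Medial Vowel Deletion: [siwosfadu] → [swosfadu]

[wabzo], [swosfadu]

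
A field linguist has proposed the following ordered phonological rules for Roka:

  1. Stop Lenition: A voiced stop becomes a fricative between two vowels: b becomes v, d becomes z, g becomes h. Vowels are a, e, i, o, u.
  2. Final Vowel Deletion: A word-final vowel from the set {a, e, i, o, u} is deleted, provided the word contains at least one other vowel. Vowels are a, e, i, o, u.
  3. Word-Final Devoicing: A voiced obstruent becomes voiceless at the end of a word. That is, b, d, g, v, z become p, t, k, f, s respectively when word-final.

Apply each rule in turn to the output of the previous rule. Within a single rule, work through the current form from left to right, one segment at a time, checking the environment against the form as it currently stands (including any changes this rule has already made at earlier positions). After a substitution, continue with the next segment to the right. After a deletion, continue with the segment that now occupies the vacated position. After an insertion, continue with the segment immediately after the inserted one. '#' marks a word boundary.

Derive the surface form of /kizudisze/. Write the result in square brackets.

1 Stop Lenition: [kizudisze] → [kizuzisze]
2 Final Vowel Deletion: [kizuzisze] → [kizuzisz]
3 Word-Final Devoicing: [kizuzisz] → [kizuziss]

[kizuziss]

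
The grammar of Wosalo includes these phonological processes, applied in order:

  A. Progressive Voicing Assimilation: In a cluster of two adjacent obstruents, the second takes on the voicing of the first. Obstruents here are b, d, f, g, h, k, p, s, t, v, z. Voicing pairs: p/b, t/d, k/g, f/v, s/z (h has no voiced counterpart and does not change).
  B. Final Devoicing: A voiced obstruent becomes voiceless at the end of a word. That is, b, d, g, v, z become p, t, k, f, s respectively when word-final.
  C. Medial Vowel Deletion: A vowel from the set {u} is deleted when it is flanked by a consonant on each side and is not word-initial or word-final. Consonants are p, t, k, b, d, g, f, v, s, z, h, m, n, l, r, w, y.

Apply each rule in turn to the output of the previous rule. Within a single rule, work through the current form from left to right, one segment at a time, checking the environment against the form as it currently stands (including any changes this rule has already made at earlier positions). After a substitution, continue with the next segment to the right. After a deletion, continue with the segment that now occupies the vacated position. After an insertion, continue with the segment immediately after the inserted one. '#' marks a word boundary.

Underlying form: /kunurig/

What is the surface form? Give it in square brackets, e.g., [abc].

A Progressive Voicing Assimilation: no change — [kunurig]
B Final Devoicing: [kunurig] → [kunurik]
C Medial Vowel Deletion: [kunurik] → [knrik]

[knrik]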